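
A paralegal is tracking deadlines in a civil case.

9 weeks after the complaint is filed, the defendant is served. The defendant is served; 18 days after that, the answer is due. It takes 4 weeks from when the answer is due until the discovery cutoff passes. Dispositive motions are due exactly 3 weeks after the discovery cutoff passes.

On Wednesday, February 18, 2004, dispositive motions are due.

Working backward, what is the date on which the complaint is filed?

Saturday, October 11, 2003

Dispositive motions are due: Feb 18, 2004.
The discovery cutoff passes: Feb 18, 2004 − 3 weeks = Jan 28, 2004.
The answer is due: Jan 28, 2004 − 4 weeks = Dec 31, 2003.
The defendant is served: Dec 31, 2003 − 18 days = Dec 13, 2003.
The complaint is filed: Dec 13, 2003 − 9 weeks = Oct 11, 2003.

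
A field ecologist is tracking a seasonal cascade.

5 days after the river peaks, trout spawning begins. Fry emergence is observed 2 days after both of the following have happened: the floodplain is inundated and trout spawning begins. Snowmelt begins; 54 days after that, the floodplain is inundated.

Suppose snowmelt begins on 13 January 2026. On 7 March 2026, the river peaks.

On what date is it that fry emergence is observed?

Snowmelt begins: Jan 13, 2026.
The floodplain is inundated: Jan 13, 2026 + 54 days = Mar 8, 2026.
The river peaks: Mar 7, 2026.
Trout spawning begins: Mar 7, 2026 + 5 days = Mar 12, 2026.
Both prerequisites met — the floodplain is inundated (Mar 8, 2026), trout spawning begins (Mar 12, 2026); the later is Mar 12, 2026.
Fry emergence is observed: Mar 12, 2026 + 2 days = Mar 14, 2026.

14 March 2026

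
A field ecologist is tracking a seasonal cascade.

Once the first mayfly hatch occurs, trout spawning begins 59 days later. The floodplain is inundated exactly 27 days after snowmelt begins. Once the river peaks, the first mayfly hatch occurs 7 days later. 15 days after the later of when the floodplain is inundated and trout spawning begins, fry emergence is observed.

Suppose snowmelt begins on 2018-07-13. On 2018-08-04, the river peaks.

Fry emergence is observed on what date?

2018-10-24

Snowmelt begins: Jul 13, 2018.
The floodplain is inundated: Jul 13, 2018 + 27 days = Aug 9, 2018.
The river peaks: Aug 4, 2018.
The first mayfly hatch occurs: Aug 4, 2018 + 7 days = Aug 11, 2018.
Trout spawning begins: Aug 11, 2018 + 59 days = Oct 9, 2018.
Both prerequisites met — the floodplain is inundated (Aug 9, 2018), trout spawning begins (Oct 9, 2018); the later is Oct 9, 2018.
Fry emergence is observed: Oct 9, 2018 + 15 days = Oct 24, 2018.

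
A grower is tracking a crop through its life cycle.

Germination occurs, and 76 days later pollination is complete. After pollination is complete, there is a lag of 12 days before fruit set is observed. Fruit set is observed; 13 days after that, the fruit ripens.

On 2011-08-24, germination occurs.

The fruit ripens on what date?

2011-12-03

Germination occurs: Aug 24, 2011.
Pollination is complete: Aug 24, 2011 + 76 days = Nov 8, 2011.
Fruit set is observed: Nov 8, 2011 + 12 days = Nov 20, 2011.
The fruit ripens: Nov 20, 2011 + 13 days = Dec 3, 2011.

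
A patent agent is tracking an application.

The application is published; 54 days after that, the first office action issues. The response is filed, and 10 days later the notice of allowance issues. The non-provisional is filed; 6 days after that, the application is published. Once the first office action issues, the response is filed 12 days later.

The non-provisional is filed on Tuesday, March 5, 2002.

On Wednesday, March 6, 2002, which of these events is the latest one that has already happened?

The non-provisional is filed: Mar 5, 2002.
The application is published: Mar 5, 2002 + 6 days = Mar 11, 2002.
The first office action issues: Mar 11, 2002 + 54 days = May 4, 2002.
The response is filed: May 4, 2002 + 12 days = May 16, 2002.
The notice of allowance issues: May 16, 2002 + 10 days = May 26, 2002.
Mar 6, 2002 falls between when the non-provisional is filed (Mar 5, 2002) and when the application is published (Mar 11, 2002).

The non-provisional is filed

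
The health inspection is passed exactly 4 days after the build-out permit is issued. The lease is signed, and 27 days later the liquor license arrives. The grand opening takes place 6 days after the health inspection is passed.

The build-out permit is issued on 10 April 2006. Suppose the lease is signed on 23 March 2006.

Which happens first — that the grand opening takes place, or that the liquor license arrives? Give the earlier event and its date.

The build-out permit is issued: Apr 10, 2006.
The health inspection is passed: Apr 10, 2006 + 4 days = Apr 14, 2006.
The grand opening takes place: Apr 14, 2006 + 6 days = Apr 20, 2006.
The lease is signed: Mar 23, 2006.
The liquor license arrives: Mar 23, 2006 + 27 days = Apr 19, 2006.
Comparing: the grand opening takes place on Apr 20, 2006 vs the liquor license arrives on Apr 19, 2006. Earlier: the liquor license arrives.

The liquor license arrives — 19 April 2006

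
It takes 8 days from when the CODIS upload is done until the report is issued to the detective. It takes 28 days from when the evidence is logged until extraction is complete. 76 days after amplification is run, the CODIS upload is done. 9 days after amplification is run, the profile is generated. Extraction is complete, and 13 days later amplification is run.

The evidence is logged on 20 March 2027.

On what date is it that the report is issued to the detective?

The evidence is logged: Mar 20, 2027.
Extraction is complete: Mar 20, 2027 + 28 days = Apr 17, 2027.
Amplification is run: Apr 17, 2027 + 13 days = Apr 30, 2027.
The CODIS upload is done: Apr 30, 2027 + 76 days = Jul 15, 2027.
The report is issued to the detective: Jul 15, 2027 + 8 days = Jul 23, 2027.

23 July 2027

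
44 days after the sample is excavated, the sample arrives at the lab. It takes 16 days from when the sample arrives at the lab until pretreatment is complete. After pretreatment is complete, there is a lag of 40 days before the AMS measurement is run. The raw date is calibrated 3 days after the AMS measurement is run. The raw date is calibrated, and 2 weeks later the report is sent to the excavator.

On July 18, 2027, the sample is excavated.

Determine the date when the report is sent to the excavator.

November 12, 2027

The sample is excavated: Jul 18, 2027.
The sample arrives at the lab: Jul 18, 2027 + 44 days = Aug 31, 2027.
Pretreatment is complete: Aug 31, 2027 + 16 days = Sep 16, 2027.
The AMS measurement is run: Sep 16, 2027 + 40 days = Oct 26, 2027.
The raw date is calibrated: Oct 26, 2027 + 3 days = Oct 29, 2027.
The report is sent to the excavator: Oct 29, 2027 + 2 weeks = Nov 12, 2027.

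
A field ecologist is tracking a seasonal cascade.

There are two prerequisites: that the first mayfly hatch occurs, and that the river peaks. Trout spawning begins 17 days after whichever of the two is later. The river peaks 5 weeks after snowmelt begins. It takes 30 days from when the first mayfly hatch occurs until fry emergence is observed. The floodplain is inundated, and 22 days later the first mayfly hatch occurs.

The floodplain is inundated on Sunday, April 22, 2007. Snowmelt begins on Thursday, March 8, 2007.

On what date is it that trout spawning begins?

Thursday, May 31, 2007

The floodplain is inundated: Apr 22, 2007.
The first mayfly hatch occurs: Apr 22, 2007 + 22 days = May 14, 2007.
Snowmelt begins: Mar 8, 2007.
The river peaks: Mar 8, 2007 + 5 weeks = Apr 12, 2007.
Both prerequisites met — the first mayfly hatch occurs (May 14, 2007), the river peaks (Apr 12, 2007); the later is May 14, 2007.
Trout spawning begins: May 14, 2007 + 17 days = May 31, 2007.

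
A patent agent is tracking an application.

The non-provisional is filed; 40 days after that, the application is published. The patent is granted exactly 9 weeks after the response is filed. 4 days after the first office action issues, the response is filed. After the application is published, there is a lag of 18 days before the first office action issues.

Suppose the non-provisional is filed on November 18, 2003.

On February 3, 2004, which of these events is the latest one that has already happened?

The non-provisional is filed: Nov 18, 2003.
The application is published: Nov 18, 2003 + 40 days = Dec 28, 2003.
The first office action issues: Dec 28, 2003 + 18 days = Jan 15, 2004.
The response is filed: Jan 15, 2004 + 4 days = Jan 19, 2004.
The patent is granted: Jan 19, 2004 + 9 weeks = Mar 22, 2004.
Feb 3, 2004 falls between when the response is filed (Jan 19, 2004) and when the patent is granted (Mar 22, 2004).

The response is filed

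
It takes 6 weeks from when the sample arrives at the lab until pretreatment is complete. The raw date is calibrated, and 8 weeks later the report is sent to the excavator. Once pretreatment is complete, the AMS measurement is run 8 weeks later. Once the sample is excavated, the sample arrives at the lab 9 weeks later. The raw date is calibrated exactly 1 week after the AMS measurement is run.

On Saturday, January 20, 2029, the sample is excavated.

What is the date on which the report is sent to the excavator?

The sample is excavated: Jan 20, 2029.
The sample arrives at the lab: Jan 20, 2029 + 9 weeks = Mar 24, 2029.
Pretreatment is complete: Mar 24, 2029 + 6 weeks = May 5, 2029.
The AMS measurement is run: May 5, 2029 + 8 weeks = Jun 30, 2029.
The raw date is calibrated: Jun 30, 2029 + 1 week = Jul 7, 2029.
The report is sent to the excavator: Jul 7, 2029 + 8 weeks = Sep 1, 2029.

Saturday, September 1, 2029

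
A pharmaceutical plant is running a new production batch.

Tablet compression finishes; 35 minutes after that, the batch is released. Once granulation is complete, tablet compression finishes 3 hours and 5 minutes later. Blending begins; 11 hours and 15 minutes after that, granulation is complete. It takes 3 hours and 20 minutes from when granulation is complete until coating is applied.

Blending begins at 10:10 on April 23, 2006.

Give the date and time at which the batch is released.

01:05 on April 24, 2006

Blending begins: 10:10 Apr 23, 2006.
Granulation is complete: 10:10 Apr 23, 2006 + 11h15m = 21:25 Apr 23, 2006.
Tablet compression finishes: 21:25 Apr 23, 2006 + 3h05m = 00:30 Apr 24, 2006.
The batch is released: 00:30 Apr 24, 2006 + 35m = 01:05 Apr 24, 2006.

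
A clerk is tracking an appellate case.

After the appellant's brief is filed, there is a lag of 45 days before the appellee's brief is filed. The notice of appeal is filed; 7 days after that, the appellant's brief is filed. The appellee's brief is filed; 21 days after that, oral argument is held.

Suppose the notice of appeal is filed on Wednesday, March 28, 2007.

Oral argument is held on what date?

Saturday, June 9, 2007

The notice of appeal is filed: Mar 28, 2007.
The appellant's brief is filed: Mar 28, 2007 + 7 days = Apr 4, 2007.
The appellee's brief is filed: Apr 4, 2007 + 45 days = May 19, 2007.
Oral argument is held: May 19, 2007 + 21 days = Jun 9, 2007.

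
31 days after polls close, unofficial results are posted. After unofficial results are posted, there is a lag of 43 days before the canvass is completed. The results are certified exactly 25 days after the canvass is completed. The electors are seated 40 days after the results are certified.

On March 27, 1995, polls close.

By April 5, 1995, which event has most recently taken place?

Polls close: Mar 27, 1995.
Unofficial results are posted: Mar 27, 1995 + 31 days = Apr 27, 1995.
The canvass is completed: Apr 27, 1995 + 43 days = Jun 9, 1995.
The results are certified: Jun 9, 1995 + 25 days = Jul 4, 1995.
The electors are seated: Jul 4, 1995 + 40 days = Aug 13, 1995.
Apr 5, 1995 falls between when polls close (Mar 27, 1995) and when unofficial results are posted (Apr 27, 1995).

Polls close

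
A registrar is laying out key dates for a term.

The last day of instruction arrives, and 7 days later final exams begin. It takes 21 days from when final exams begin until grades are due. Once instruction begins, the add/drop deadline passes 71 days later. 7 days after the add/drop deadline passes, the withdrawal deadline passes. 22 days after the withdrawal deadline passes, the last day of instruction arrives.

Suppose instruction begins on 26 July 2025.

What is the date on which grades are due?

Instruction begins: Jul 26, 2025.
The add/drop deadline passes: Jul 26, 2025 + 71 days = Oct 5, 2025.
The withdrawal deadline passes: Oct 5, 2025 + 7 days = Oct 12, 2025.
The last day of instruction arrives: Oct 12, 2025 + 22 days = Nov 3, 2025.
Final exams begin: Nov 3, 2025 + 7 days = Nov 10, 2025.
Grades are due: Nov 10, 2025 + 21 days = Dec 1, 2025.

1 December 2025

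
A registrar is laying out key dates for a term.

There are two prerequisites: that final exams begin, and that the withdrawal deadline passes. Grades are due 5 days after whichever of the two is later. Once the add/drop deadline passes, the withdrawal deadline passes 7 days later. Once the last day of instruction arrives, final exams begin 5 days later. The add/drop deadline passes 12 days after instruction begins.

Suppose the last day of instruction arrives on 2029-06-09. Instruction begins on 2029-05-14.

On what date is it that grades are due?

2029-06-19

The last day of instruction arrives: Jun 9, 2029.
Final exams begin: Jun 9, 2029 + 5 days = Jun 14, 2029.
Instruction begins: May 14, 2029.
The add/drop deadline passes: May 14, 2029 + 12 days = May 26, 2029.
The withdrawal deadline passes: May 26, 2029 + 7 days = Jun 2, 2029.
Both prerequisites met — final exams begin (Jun 14, 2029), the withdrawal deadline passes (Jun 2, 2029); the later is Jun 14, 2029.
Grades are due: Jun 14, 2029 + 5 days = Jun 19, 2029.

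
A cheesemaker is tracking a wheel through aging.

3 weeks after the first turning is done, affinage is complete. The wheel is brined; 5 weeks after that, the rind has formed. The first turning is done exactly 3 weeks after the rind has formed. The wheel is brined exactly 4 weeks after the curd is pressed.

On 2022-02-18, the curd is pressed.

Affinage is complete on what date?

2022-06-03

The curd is pressed: Feb 18, 2022.
The wheel is brined: Feb 18, 2022 + 4 weeks = Mar 18, 2022.
The rind has formed: Mar 18, 2022 + 5 weeks = Apr 22, 2022.
The first turning is done: Apr 22, 2022 + 3 weeks = May 13, 2022.
Affinage is complete: May 13, 2022 + 3 weeks = Jun 3, 2022.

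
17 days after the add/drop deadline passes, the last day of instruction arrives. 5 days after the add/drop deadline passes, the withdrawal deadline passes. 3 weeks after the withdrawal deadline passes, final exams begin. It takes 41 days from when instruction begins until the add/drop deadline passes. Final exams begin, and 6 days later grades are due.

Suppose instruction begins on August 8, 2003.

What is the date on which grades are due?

October 20, 2003

Instruction begins: Aug 8, 2003.
The add/drop deadline passes: Aug 8, 2003 + 41 days = Sep 18, 2003.
The withdrawal deadline passes: Sep 18, 2003 + 5 days = Sep 23, 2003.
Final exams begin: Sep 23, 2003 + 3 weeks = Oct 14, 2003.
Grades are due: Oct 14, 2003 + 6 days = Oct 20, 2003.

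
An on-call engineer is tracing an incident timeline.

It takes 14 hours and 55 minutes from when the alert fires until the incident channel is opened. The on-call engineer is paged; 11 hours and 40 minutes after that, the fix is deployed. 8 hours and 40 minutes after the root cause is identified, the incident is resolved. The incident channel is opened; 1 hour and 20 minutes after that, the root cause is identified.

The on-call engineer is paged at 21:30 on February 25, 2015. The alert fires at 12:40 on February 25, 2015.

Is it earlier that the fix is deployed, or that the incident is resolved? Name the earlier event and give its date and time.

The fix is deployed — 09:10 on February 26, 2015

The on-call engineer is paged: 21:30 Feb 25, 2015.
The fix is deployed: 21:30 Feb 25, 2015 + 11h40m = 09:10 Feb 26, 2015.
The alert fires: 12:40 Feb 25, 2015.
The incident channel is opened: 12:40 Feb 25, 2015 + 14h55m = 03:35 Feb 26, 2015.
The root cause is identified: 03:35 Feb 26, 2015 + 1h20m = 04:55 Feb 26, 2015.
The incident is resolved: 04:55 Feb 26, 2015 + 8h40m = 13:35 Feb 26, 2015.
Comparing: the fix is deployed at 09:10 Feb 26, 2015 vs the incident is resolved at 13:35 Feb 26, 2015. Earlier: the fix is deployed.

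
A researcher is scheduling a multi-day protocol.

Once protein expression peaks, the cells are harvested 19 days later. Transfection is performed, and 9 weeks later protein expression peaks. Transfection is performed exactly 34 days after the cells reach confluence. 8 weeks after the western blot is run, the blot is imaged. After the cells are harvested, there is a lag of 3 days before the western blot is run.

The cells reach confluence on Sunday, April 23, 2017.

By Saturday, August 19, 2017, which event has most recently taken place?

The cells are harvested

The cells reach confluence: Apr 23, 2017.
Transfection is performed: Apr 23, 2017 + 34 days = May 27, 2017.
Protein expression peaks: May 27, 2017 + 9 weeks = Jul 29, 2017.
The cells are harvested: Jul 29, 2017 + 19 days = Aug 17, 2017.
The western blot is run: Aug 17, 2017 + 3 days = Aug 20, 2017.
The blot is imaged: Aug 20, 2017 + 8 weeks = Oct 15, 2017.
Aug 19, 2017 falls between when the cells are harvested (Aug 17, 2017) and when the western blot is run (Aug 20, 2017).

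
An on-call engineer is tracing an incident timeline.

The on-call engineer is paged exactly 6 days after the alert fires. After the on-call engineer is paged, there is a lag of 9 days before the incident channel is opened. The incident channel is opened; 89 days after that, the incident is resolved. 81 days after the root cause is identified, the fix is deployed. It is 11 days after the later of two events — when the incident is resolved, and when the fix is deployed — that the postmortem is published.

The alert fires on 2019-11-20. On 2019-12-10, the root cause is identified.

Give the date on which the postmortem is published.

2020-03-14

The alert fires: Nov 20, 2019.
The on-call engineer is paged: Nov 20, 2019 + 6 days = Nov 26, 2019.
The incident channel is opened: Nov 26, 2019 + 9 days = Dec 5, 2019.
The incident is resolved: Dec 5, 2019 + 89 days = Mar 3, 2020.
The root cause is identified: Dec 10, 2019.
The fix is deployed: Dec 10, 2019 + 81 days = Feb 29, 2020.
Both prerequisites met — the incident is resolved (Mar 3, 2020), the fix is deployed (Feb 29, 2020); the later is Mar 3, 2020.
The postmortem is published: Mar 3, 2020 + 11 days = Mar 14, 2020.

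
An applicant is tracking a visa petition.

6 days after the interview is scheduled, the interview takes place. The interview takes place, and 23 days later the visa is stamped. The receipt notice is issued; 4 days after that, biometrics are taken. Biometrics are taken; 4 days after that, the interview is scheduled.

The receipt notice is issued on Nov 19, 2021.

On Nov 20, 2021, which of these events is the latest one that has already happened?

The receipt notice is issued: Nov 19, 2021.
Biometrics are taken: Nov 19, 2021 + 4 days = Nov 23, 2021.
The interview is scheduled: Nov 23, 2021 + 4 days = Nov 27, 2021.
The interview takes place: Nov 27, 2021 + 6 days = Dec 3, 2021.
The visa is stamped: Dec 3, 2021 + 23 days = Dec 26, 2021.
Nov 20, 2021 falls between when the receipt notice is issued (Nov 19, 2021) and when biometrics are taken (Nov 23, 2021).

The receipt notice is issued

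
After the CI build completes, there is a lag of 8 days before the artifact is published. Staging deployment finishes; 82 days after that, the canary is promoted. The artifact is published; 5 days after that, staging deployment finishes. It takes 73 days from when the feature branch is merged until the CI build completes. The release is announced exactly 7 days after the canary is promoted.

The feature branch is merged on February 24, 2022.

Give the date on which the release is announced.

August 18, 2022

The feature branch is merged: Feb 24, 2022.
The CI build completes: Feb 24, 2022 + 73 days = May 8, 2022.
The artifact is published: May 8, 2022 + 8 days = May 16, 2022.
Staging deployment finishes: May 16, 2022 + 5 days = May 21, 2022.
The canary is promoted: May 21, 2022 + 82 days = Aug 11, 2022.
The release is announced: Aug 11, 2022 + 7 days = Aug 18, 2022.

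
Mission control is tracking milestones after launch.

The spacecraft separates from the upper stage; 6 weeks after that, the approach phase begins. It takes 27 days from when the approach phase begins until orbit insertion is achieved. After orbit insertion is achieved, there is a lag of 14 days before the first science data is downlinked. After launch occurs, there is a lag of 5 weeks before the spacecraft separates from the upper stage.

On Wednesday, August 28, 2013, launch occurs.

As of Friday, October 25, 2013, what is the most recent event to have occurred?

The spacecraft separates from the upper stage

Launch occurs: Aug 28, 2013.
The spacecraft separates from the upper stage: Aug 28, 2013 + 5 weeks = Oct 2, 2013.
The approach phase begins: Oct 2, 2013 + 6 weeks = Nov 13, 2013.
Orbit insertion is achieved: Nov 13, 2013 + 27 days = Dec 10, 2013.
The first science data is downlinked: Dec 10, 2013 + 14 days = Dec 24, 2013.
Oct 25, 2013 falls between when the spacecraft separates from the upper stage (Oct 2, 2013) and when the approach phase begins (Nov 13, 2013).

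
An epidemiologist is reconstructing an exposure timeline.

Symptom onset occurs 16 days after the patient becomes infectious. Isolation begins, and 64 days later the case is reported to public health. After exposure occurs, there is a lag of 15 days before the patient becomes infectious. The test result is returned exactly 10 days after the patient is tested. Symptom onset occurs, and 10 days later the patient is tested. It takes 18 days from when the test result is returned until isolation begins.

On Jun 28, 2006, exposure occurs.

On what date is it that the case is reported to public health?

Nov 8, 2006

Exposure occurs: Jun 28, 2006.
The patient becomes infectious: Jun 28, 2006 + 15 days = Jul 13, 2006.
Symptom onset occurs: Jul 13, 2006 + 16 days = Jul 29, 2006.
The patient is tested: Jul 29, 2006 + 10 days = Aug 8, 2006.
The test result is returned: Aug 8, 2006 + 10 days = Aug 18, 2006.
Isolation begins: Aug 18, 2006 + 18 days = Sep 5, 2006.
The case is reported to public health: Sep 5, 2006 + 64 days = Nov 8, 2006.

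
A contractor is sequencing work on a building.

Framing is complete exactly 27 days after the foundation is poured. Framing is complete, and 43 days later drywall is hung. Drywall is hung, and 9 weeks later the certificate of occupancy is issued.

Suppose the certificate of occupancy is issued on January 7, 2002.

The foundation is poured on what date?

The certificate of occupancy is issued: Jan 7, 2002.
Drywall is hung: Jan 7, 2002 − 9 weeks = Nov 5, 2001.
Framing is complete: Nov 5, 2001 − 43 days = Sep 23, 2001.
The foundation is poured: Sep 23, 2001 − 27 days = Aug 27, 2001.

August 27, 2001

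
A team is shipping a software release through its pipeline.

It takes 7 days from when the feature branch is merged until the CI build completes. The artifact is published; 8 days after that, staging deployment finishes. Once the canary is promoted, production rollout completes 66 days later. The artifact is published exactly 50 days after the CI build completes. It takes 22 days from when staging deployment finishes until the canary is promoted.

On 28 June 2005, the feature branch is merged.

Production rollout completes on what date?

28 November 2005

The feature branch is merged: Jun 28, 2005.
The CI build completes: Jun 28, 2005 + 7 days = Jul 5, 2005.
The artifact is published: Jul 5, 2005 + 50 days = Aug 24, 2005.
Staging deployment finishes: Aug 24, 2005 + 8 days = Sep 1, 2005.
The canary is promoted: Sep 1, 2005 + 22 days = Sep 23, 2005.
Production rollout completes: Sep 23, 2005 + 66 days = Nov 28, 2005.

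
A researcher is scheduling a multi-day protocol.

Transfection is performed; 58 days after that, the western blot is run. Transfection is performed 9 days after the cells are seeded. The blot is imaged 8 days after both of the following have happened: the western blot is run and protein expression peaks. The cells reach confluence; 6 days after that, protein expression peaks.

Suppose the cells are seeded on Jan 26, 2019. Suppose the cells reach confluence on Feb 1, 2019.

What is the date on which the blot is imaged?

Apr 11, 2019

The cells are seeded: Jan 26, 2019.
Transfection is performed: Jan 26, 2019 + 9 days = Feb 4, 2019.
The western blot is run: Feb 4, 2019 + 58 days = Apr 3, 2019.
The cells reach confluence: Feb 1, 2019.
Protein expression peaks: Feb 1, 2019 + 6 days = Feb 7, 2019.
Both prerequisites met — the western blot is run (Apr 3, 2019), protein expression peaks (Feb 7, 2019); the later is Apr 3, 2019.
The blot is imaged: Apr 3, 2019 + 8 days = Apr 11, 2019.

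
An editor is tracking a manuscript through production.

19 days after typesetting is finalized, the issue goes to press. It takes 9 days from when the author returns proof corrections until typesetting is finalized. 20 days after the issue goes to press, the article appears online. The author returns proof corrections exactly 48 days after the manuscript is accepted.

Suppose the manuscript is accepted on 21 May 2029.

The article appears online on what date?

25 August 2029

The manuscript is accepted: May 21, 2029.
The author returns proof corrections: May 21, 2029 + 48 days = Jul 8, 2029.
Typesetting is finalized: Jul 8, 2029 + 9 days = Jul 17, 2029.
The issue goes to press: Jul 17, 2029 + 19 days = Aug 5, 2029.
The article appears online: Aug 5, 2029 + 20 days = Aug 25, 2029.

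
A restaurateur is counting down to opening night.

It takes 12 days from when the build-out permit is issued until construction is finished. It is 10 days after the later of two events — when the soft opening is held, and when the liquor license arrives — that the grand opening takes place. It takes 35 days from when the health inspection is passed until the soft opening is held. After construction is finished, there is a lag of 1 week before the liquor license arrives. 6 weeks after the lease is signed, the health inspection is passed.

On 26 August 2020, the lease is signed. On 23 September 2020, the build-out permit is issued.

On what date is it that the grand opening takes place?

The lease is signed: Aug 26, 2020.
The health inspection is passed: Aug 26, 2020 + 6 weeks = Oct 7, 2020.
The soft opening is held: Oct 7, 2020 + 35 days = Nov 11, 2020.
The build-out permit is issued: Sep 23, 2020.
Construction is finished: Sep 23, 2020 + 12 days = Oct 5, 2020.
The liquor license arrives: Oct 5, 2020 + 1 week = Oct 12, 2020.
Both prerequisites met — the soft opening is held (Nov 11, 2020), the liquor license arrives (Oct 12, 2020); the later is Nov 11, 2020.
The grand opening takes place: Nov 11, 2020 + 10 days = Nov 21, 2020.

21 November 2020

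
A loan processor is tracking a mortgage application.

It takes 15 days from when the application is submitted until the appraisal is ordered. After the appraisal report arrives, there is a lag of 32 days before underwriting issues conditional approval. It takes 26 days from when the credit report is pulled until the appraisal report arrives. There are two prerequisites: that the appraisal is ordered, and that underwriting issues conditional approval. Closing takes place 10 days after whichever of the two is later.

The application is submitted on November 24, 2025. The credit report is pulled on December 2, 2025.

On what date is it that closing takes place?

February 8, 2026

The application is submitted: Nov 24, 2025.
The appraisal is ordered: Nov 24, 2025 + 15 days = Dec 9, 2025.
The credit report is pulled: Dec 2, 2025.
The appraisal report arrives: Dec 2, 2025 + 26 days = Dec 28, 2025.
Underwriting issues conditional approval: Dec 28, 2025 + 32 days = Jan 29, 2026.
Both prerequisites met — the appraisal is ordered (Dec 9, 2025), underwriting issues conditional approval (Jan 29, 2026); the later is Jan 29, 2026.
Closing takes place: Jan 29, 2026 + 10 days = Feb 8, 2026.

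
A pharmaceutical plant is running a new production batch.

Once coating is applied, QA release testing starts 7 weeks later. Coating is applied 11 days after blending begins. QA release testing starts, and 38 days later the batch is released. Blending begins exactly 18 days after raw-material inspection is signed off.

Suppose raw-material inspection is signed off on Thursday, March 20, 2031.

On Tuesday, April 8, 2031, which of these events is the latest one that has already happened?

Raw-material inspection is signed off: Mar 20, 2031.
Blending begins: Mar 20, 2031 + 18 days = Apr 7, 2031.
Coating is applied: Apr 7, 2031 + 11 days = Apr 18, 2031.
QA release testing starts: Apr 18, 2031 + 7 weeks = Jun 6, 2031.
The batch is released: Jun 6, 2031 + 38 days = Jul 14, 2031.
Apr 8, 2031 falls between when blending begins (Apr 7, 2031) and when coating is applied (Apr 18, 2031).

Blending begins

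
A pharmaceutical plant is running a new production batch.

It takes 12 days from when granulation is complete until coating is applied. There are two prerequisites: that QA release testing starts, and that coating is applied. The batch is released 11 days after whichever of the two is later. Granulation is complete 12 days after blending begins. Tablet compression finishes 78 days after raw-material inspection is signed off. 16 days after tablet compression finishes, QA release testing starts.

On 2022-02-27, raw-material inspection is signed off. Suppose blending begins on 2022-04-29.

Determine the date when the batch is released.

2022-06-12

Raw-material inspection is signed off: Feb 27, 2022.
Tablet compression finishes: Feb 27, 2022 + 78 days = May 16, 2022.
QA release testing starts: May 16, 2022 + 16 days = Jun 1, 2022.
Blending begins: Apr 29, 2022.
Granulation is complete: Apr 29, 2022 + 12 days = May 11, 2022.
Coating is applied: May 11, 2022 + 12 days = May 23, 2022.
Both prerequisites met — QA release testing starts (Jun 1, 2022), coating is applied (May 23, 2022); the later is Jun 1, 2022.
The batch is released: Jun 1, 2022 + 11 days = Jun 12, 2022.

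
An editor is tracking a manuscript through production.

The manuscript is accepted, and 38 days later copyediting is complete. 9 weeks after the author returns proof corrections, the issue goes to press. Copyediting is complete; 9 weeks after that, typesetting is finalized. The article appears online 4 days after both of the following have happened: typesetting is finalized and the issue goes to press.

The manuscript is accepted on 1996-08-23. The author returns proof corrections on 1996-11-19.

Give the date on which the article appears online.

1997-01-25

The manuscript is accepted: Aug 23, 1996.
Copyediting is complete: Aug 23, 1996 + 38 days = Sep 30, 1996.
Typesetting is finalized: Sep 30, 1996 + 9 weeks = Dec 2, 1996.
The author returns proof corrections: Nov 19, 1996.
The issue goes to press: Nov 19, 1996 + 9 weeks = Jan 21, 1997.
Both prerequisites met — typesetting is finalized (Dec 2, 1996), the issue goes to press (Jan 21, 1997); the later is Jan 21, 1997.
The article appears online: Jan 21, 1997 + 4 days = Jan 25, 1997.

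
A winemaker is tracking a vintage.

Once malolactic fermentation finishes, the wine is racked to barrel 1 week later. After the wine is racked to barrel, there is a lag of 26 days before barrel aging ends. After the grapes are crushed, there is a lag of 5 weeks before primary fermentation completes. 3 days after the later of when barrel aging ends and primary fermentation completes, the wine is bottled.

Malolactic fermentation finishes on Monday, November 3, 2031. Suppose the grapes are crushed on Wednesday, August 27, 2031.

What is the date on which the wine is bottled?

Tuesday, December 9, 2031

Malolactic fermentation finishes: Nov 3, 2031.
The wine is racked to barrel: Nov 3, 2031 + 1 week = Nov 10, 2031.
Barrel aging ends: Nov 10, 2031 + 26 days = Dec 6, 2031.
The grapes are crushed: Aug 27, 2031.
Primary fermentation completes: Aug 27, 2031 + 5 weeks = Oct 1, 2031.
Both prerequisites met — barrel aging ends (Dec 6, 2031), primary fermentation completes (Oct 1, 2031); the later is Dec 6, 2031.
The wine is bottled: Dec 6, 2031 + 3 days = Dec 9, 2031.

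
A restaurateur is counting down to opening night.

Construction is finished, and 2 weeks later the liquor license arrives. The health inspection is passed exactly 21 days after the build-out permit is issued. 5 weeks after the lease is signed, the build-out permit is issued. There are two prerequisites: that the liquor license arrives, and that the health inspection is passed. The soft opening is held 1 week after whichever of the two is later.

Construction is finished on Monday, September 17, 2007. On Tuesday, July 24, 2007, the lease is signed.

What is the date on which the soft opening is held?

Monday, October 8, 2007

Construction is finished: Sep 17, 2007.
The liquor license arrives: Sep 17, 2007 + 2 weeks = Oct 1, 2007.
The lease is signed: Jul 24, 2007.
The build-out permit is issued: Jul 24, 2007 + 5 weeks = Aug 28, 2007.
The health inspection is passed: Aug 28, 2007 + 21 days = Sep 18, 2007.
Both prerequisites met — the liquor license arrives (Oct 1, 2007), the health inspection is passed (Sep 18, 2007); the later is Oct 1, 2007.
The soft opening is held: Oct 1, 2007 + 1 week = Oct 8, 2007.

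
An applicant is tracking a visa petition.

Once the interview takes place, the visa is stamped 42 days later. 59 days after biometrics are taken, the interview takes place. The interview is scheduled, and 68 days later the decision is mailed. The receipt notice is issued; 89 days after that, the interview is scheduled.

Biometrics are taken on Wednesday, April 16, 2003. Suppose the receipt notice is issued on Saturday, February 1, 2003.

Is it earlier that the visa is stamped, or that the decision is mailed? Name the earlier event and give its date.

The decision is mailed — Tuesday, July 8, 2003

Biometrics are taken: Apr 16, 2003.
The interview takes place: Apr 16, 2003 + 59 days = Jun 14, 2003.
The visa is stamped: Jun 14, 2003 + 42 days = Jul 26, 2003.
The receipt notice is issued: Feb 1, 2003.
The interview is scheduled: Feb 1, 2003 + 89 days = May 1, 2003.
The decision is mailed: May 1, 2003 + 68 days = Jul 8, 2003.
Comparing: the visa is stamped on Jul 26, 2003 vs the decision is mailed on Jul 8, 2003. Earlier: the decision is mailed.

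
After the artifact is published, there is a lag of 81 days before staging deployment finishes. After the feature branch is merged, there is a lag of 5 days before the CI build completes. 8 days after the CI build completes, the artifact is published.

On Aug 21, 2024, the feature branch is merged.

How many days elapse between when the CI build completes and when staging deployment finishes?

89 days

Causal path: the CI build completes → the artifact is published → staging deployment finishes.
Total delay along the path: 8 + 81 = 89 days.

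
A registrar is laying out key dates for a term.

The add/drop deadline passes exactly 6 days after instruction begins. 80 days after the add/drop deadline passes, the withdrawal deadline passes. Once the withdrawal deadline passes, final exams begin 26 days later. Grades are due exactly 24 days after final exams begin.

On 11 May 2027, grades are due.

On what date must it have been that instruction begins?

26 December 2026

Grades are due: May 11, 2027.
Final exams begin: May 11, 2027 − 24 days = Apr 17, 2027.
The withdrawal deadline passes: Apr 17, 2027 − 26 days = Mar 22, 2027.
The add/drop deadline passes: Mar 22, 2027 − 80 days = Jan 1, 2027.
Instruction begins: Jan 1, 2027 − 6 days = Dec 26, 2026.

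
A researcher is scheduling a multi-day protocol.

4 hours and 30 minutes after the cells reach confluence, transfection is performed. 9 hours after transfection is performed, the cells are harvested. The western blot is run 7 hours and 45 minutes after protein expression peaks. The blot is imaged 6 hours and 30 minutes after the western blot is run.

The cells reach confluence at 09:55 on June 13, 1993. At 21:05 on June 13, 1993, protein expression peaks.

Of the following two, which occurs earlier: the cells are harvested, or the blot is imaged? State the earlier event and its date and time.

The cells reach confluence: 09:55 Jun 13, 1993.
Transfection is performed: 09:55 Jun 13, 1993 + 4h30m = 14:25 Jun 13, 1993.
The cells are harvested: 14:25 Jun 13, 1993 + 9h = 23:25 Jun 13, 1993.
Protein expression peaks: 21:05 Jun 13, 1993.
The western blot is run: 21:05 Jun 13, 1993 + 7h45m = 04:50 Jun 14, 1993.
The blot is imaged: 04:50 Jun 14, 1993 + 6h30m = 11:20 Jun 14, 1993.
Comparing: the cells are harvested at 23:25 Jun 13, 1993 vs the blot is imaged at 11:20 Jun 14, 1993. Earlier: the cells are harvested.

The cells are harvested — 23:25 on June 13, 1993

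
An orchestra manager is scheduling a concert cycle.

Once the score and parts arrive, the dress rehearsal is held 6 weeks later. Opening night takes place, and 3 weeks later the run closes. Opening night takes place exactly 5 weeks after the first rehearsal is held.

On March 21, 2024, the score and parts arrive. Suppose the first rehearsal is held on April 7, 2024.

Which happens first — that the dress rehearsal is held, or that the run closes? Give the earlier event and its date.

The score and parts arrive: Mar 21, 2024.
The dress rehearsal is held: Mar 21, 2024 + 6 weeks = May 2, 2024.
The first rehearsal is held: Apr 7, 2024.
Opening night takes place: Apr 7, 2024 + 5 weeks = May 12, 2024.
The run closes: May 12, 2024 + 3 weeks = Jun 2, 2024.
Comparing: the dress rehearsal is held on May 2, 2024 vs the run closes on Jun 2, 2024. Earlier: the dress rehearsal is held.

The dress rehearsal is held — May 2, 2024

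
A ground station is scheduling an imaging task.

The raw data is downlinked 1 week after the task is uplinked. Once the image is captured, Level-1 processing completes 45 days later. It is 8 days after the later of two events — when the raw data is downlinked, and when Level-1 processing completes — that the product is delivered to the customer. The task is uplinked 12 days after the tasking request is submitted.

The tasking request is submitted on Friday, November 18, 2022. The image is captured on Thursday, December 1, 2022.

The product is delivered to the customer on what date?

The tasking request is submitted: Nov 18, 2022.
The task is uplinked: Nov 18, 2022 + 12 days = Nov 30, 2022.
The raw data is downlinked: Nov 30, 2022 + 1 week = Dec 7, 2022.
The image is captured: Dec 1, 2022.
Level-1 processing completes: Dec 1, 2022 + 45 days = Jan 15, 2023.
Both prerequisites met — the raw data is downlinked (Dec 7, 2022), Level-1 processing completes (Jan 15, 2023); the later is Jan 15, 2023.
The product is delivered to the customer: Jan 15, 2023 + 8 days = Jan 23, 2023.

Monday, January 23, 2023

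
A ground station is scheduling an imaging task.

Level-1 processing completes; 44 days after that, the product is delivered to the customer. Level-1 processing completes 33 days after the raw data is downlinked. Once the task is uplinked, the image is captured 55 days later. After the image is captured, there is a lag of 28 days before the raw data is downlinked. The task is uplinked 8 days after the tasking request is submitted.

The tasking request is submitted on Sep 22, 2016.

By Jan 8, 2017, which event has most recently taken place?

The raw data is downlinked

The tasking request is submitted: Sep 22, 2016.
The task is uplinked: Sep 22, 2016 + 8 days = Sep 30, 2016.
The image is captured: Sep 30, 2016 + 55 days = Nov 24, 2016.
The raw data is downlinked: Nov 24, 2016 + 28 days = Dec 22, 2016.
Level-1 processing completes: Dec 22, 2016 + 33 days = Jan 24, 2017.
The product is delivered to the customer: Jan 24, 2017 + 44 days = Mar 9, 2017.
Jan 8, 2017 falls between when the raw data is downlinked (Dec 22, 2016) and when Level-1 processing completes (Jan 24, 2017).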